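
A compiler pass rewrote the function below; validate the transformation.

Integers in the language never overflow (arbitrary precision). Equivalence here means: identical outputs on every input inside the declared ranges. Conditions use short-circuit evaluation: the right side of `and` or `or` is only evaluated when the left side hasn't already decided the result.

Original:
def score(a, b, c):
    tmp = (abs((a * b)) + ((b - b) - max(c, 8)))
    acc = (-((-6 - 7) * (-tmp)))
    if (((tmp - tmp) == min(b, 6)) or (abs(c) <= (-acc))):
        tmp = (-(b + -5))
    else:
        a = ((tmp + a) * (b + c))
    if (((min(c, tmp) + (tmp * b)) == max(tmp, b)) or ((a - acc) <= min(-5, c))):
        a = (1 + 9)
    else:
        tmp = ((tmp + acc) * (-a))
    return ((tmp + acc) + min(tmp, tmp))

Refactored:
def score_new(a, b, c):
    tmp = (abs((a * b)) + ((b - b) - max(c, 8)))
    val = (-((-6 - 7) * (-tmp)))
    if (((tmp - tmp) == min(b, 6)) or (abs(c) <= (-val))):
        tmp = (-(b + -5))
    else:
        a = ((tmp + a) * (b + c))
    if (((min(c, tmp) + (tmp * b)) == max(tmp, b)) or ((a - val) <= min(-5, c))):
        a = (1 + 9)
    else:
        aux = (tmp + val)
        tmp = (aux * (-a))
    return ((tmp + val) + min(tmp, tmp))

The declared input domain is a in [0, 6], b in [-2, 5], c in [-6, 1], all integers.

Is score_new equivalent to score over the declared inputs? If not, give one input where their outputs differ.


Differences: local variable names differ; also statement counts differ — yet all 448 inputs agree.
verdict: equivalent


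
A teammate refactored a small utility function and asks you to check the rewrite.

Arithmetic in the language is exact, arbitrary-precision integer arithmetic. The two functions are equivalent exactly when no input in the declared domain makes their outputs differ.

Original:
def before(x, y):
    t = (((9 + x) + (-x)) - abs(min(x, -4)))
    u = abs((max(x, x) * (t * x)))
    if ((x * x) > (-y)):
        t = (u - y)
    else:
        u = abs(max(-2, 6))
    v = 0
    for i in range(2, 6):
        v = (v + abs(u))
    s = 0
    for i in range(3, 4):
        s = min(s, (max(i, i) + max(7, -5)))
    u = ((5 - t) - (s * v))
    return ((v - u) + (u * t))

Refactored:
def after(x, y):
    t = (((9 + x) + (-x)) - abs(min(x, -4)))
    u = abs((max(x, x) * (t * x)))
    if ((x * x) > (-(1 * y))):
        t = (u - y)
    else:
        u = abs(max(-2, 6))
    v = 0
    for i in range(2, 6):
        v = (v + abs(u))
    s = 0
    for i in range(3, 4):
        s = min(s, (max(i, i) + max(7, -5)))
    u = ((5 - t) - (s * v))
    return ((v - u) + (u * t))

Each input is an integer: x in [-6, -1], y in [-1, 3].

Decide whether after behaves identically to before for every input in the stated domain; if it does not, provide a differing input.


Differences: constant usage differs, plus arithmetic usage differs — yet all 30 inputs agree.
verdict: equivalent


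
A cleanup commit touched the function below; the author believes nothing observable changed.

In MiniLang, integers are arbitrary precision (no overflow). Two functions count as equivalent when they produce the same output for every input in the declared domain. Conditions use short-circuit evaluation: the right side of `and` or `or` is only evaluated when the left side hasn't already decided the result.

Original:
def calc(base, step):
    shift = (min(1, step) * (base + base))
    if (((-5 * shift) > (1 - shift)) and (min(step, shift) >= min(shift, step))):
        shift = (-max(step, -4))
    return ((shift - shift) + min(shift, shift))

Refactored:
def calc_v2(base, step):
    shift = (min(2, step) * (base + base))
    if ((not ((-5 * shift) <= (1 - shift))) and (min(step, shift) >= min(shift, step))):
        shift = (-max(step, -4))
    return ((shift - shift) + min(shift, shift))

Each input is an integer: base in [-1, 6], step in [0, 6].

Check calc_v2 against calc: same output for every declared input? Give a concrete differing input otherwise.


These are not equivalent — on base=1, step=2 the outputs split (2 vs 4).
calc: shift becomes 2; next (((-5 * shift) > (1 - shift)) and (min(step, shift) >= min(shift, step))) evaluates to false; next final value 2
calc_v2: shift becomes 4; next ((not ((-5 * shift) <= (1 - shift))) and (min(step, shift) >= min(shift, step))) evaluates to false; next final value 4
verdict: not equivalent; witness: base=1, step=2


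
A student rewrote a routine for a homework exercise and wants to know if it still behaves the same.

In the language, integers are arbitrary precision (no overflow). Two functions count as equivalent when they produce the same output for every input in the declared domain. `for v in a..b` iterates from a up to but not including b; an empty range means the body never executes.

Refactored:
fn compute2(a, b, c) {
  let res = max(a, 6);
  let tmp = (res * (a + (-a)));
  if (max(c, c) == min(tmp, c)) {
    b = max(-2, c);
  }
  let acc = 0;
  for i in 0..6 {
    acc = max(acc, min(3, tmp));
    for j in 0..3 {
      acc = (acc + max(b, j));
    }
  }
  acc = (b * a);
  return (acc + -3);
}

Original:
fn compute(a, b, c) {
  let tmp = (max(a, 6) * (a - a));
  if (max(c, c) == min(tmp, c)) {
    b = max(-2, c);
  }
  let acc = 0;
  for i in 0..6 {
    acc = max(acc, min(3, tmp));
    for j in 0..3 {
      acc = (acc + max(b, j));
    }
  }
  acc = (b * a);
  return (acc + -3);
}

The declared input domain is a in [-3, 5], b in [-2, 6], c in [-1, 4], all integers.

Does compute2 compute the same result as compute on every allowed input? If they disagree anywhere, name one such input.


Side by side, the visible changes include: statement counts differ, arithmetic usage differs, local variable names differ.
One worked example (a=5, b=3, c=0) — compute: tmp=0, then (max(c, c) == min(tmp, c)) is true, then b=0, then acc=0, then (i=0), then acc=0, then (j=0), then acc=0, then (j=1), then acc=1, then (j=2), then acc=3, then (i=1), then acc=3, then (j=0), then acc=3, then (j=1), then acc=4, then (j=2), then acc=6, then (i=2), then acc=6, then (j=0), then acc=6, then (j=1), then acc=7, then (j=2), then acc=9, then (i=3), then acc=9, then (j=0), then acc=9, then (j=1), then acc=10, then (j=2), then acc=12, then (i=4), then acc=12, then (j=0), then acc=12, then (j=1), then acc=13, then (j=2), then acc=15, then (i=5), then acc=15, then (j=0), then acc=15, then (j=1), then acc=16, then (j=2), then acc=18, then acc=0, then returns -3; compute2: res=6, then tmp=0, then (max(c, c) == min(tmp, c)) is true, then b=0, then acc=0, then (i=0), then acc=0, then (j=0), then acc=0, then (j=1), then acc=1, then (j=2), then acc=3, then (i=1), then acc=3, then (j=0), then acc=3, then (j=1), then acc=4, then (j=2), then acc=6, then (i=2), then acc=6, then (j=0), then acc=6, then (j=1), then acc=7, then (j=2), then acc=9, then (i=3), then acc=9, then (j=0), then acc=9, then (j=1), then acc=10, then (j=2), then acc=12, then (i=4), then acc=12, then (j=0), then acc=12, then (j=1), then acc=13, then (j=2), then acc=15, then (i=5), then acc=15, then (j=0), then acc=15, then (j=1), then acc=16, then (j=2), then acc=18, then acc=0, then returns -3; agreement on -3.
Every one of the 486 inputs gives matching results.
verdict: equivalent


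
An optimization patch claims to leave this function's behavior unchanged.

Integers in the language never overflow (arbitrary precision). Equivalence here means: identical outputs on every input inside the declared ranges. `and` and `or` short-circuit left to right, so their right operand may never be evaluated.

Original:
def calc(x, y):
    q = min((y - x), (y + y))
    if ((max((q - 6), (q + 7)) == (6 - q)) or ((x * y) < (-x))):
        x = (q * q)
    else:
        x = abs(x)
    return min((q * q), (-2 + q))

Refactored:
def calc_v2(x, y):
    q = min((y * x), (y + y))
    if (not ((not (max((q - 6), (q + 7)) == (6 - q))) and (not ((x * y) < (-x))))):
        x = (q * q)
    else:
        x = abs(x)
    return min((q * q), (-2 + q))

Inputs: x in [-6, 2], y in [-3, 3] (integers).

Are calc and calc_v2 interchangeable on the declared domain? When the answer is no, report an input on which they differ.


Run the pair on x=-6, y=1.
calc: q becomes 2; next ((max((q - 6), (q + 7)) == (6 - q)) or ((x * y) < (-x))) evaluates to true; next x becomes 4; next final value 0
calc_v2: q becomes -6; next (not ((not (max((q - 6), (q + 7)) == (6 - q))) and (not ((x * y) < (-x))))) evaluates to true; next x becomes 36; next final value -8
0 against -8: the behavior changed.
verdict: not equivalent; witness: x=-6, y=1


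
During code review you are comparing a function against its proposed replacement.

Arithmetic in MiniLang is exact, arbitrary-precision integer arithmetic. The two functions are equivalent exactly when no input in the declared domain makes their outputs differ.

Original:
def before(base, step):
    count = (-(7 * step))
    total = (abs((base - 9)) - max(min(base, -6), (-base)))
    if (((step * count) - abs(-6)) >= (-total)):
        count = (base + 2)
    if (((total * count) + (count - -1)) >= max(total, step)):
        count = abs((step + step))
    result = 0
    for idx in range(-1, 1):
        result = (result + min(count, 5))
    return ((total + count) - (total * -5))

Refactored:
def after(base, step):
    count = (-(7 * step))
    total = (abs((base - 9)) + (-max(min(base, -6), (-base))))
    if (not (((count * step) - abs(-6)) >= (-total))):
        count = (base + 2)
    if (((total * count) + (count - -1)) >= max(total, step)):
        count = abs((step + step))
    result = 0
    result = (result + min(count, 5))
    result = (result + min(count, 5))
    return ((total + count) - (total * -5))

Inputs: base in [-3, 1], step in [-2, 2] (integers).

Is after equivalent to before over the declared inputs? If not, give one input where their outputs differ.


Try base=-3, step=-2.
before: count=14, then total=9, then (((step * count) - abs(-6)) >= (-total)) is false, then (((total * count) + (count - -1)) >= max(total, step)) is true, then count=4, then result=0, then (idx=-1), then result=4, then (idx=0), then result=8, then returns 58
after: count=14, then total=9, then (not (((count * step) - abs(-6)) >= (-total))) is true, then count=-1, then (((total * count) + (count - -1)) >= max(total, step)) is false, then result=0, then result=-1, then result=-2, then returns 53
58 != 53, so the rewrite changes behavior.
verdict: not equivalent; witness: base=-3, step=-2


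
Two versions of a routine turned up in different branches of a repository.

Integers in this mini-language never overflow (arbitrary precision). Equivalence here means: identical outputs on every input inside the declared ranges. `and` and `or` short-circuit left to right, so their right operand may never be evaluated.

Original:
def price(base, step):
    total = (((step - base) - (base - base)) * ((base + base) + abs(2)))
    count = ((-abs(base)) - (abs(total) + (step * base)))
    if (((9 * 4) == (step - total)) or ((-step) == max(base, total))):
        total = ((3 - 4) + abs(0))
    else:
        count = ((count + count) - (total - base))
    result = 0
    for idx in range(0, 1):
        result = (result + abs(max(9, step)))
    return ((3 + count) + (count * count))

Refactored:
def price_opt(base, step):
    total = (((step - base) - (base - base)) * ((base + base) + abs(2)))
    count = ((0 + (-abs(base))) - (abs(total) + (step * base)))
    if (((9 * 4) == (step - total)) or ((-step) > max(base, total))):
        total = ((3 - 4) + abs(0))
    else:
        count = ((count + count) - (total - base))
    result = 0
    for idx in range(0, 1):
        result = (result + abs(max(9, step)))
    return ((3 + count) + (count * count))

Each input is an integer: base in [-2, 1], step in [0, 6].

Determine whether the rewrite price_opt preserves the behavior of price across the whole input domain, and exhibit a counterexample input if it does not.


Input base=-2, step=0: 93 from price versus 33 from price_opt.
verdict: not equivalent; witness: base=-2, step=0


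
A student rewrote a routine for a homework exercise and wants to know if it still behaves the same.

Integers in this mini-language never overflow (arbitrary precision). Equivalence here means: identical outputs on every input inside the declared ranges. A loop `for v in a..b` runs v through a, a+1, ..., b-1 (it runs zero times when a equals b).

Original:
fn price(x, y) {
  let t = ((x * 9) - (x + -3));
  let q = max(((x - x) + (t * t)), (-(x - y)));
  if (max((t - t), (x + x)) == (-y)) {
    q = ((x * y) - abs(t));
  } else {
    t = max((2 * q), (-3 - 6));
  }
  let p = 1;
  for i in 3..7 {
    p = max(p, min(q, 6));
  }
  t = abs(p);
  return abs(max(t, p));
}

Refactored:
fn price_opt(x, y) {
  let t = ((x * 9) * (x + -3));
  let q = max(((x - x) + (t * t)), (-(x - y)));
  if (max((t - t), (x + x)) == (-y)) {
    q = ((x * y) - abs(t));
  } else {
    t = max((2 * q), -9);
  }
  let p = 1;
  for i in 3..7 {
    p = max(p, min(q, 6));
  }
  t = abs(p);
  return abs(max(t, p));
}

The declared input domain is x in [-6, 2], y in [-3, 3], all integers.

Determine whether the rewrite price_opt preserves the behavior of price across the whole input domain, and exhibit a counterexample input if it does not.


x=0, y=-3 yields 6 from price but 1 from price_opt.
verdict: not equivalent; witness: x=0, y=-3


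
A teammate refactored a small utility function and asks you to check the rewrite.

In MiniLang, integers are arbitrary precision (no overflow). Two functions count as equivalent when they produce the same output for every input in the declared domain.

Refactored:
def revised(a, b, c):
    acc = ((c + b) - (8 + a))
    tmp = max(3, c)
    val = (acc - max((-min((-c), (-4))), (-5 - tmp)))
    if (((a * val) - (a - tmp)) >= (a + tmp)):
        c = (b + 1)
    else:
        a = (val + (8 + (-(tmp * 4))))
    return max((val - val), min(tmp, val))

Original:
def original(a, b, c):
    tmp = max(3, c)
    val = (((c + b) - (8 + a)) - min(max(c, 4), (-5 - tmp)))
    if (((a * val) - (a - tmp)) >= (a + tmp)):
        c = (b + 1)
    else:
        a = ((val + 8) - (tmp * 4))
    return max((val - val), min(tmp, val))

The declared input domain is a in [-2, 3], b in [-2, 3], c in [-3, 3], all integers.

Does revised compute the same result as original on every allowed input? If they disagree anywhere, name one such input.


The rewrite breaks on a=-2, b=-2, c=1, where the results are 1 and 0.
original: tmp := 3 | val := 1 | (((a * val) - (a - tmp)) >= (a + tmp)): true | c := -1 | result 1
revised: acc := -7 | tmp := 3 | val := -11 | (((a * val) - (a - tmp)) >= (a + tmp)): true | c := -1 | result 0
verdict: not equivalent; witness: a=-2, b=-2, c=1


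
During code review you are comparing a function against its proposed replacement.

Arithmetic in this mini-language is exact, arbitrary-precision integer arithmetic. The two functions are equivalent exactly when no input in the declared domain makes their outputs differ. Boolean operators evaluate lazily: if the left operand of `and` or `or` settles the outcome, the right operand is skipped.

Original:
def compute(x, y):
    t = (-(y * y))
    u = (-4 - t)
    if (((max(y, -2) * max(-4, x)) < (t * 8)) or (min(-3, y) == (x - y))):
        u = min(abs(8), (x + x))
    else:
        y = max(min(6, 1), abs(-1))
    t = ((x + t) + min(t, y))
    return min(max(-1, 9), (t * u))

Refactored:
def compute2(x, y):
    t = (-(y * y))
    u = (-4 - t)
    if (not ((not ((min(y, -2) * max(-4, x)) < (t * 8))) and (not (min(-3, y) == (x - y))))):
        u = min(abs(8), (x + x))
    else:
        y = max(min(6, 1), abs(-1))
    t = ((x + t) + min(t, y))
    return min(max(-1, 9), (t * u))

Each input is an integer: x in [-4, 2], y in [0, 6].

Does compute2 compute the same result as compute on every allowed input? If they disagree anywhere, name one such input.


On input x=1, y=0, compute returns -4 while compute2 returns 2.
verdict: not equivalent; witness: x=1, y=0


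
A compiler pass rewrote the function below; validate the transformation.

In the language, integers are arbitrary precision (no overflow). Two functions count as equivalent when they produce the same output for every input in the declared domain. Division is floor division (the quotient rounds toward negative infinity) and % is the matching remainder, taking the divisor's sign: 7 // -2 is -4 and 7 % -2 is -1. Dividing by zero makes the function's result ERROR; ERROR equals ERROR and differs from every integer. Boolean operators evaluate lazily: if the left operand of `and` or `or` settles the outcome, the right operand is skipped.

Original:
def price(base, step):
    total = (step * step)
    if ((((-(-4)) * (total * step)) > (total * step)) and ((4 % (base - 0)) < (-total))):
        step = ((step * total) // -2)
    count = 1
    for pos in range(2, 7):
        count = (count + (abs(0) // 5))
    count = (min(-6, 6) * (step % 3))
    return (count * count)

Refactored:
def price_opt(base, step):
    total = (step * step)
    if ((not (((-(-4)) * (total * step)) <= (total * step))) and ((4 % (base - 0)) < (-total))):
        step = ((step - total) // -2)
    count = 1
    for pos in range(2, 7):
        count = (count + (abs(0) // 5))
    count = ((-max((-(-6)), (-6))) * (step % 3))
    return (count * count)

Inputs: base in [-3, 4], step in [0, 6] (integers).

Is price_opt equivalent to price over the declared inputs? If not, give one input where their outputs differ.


These are not equivalent — on base=-3, step=1 the outputs split (144 vs 0).
price: total becomes 1; next ((((-(-4)) * (total * step)) > (total * step)) and ((4 % (base - 0)) < (-total))) evaluates to true; next step becomes -1; next count becomes 1; next at pos=2:; next count becomes 1; next at pos=3:; next count becomes 1; next at pos=4:; next count becomes 1; next at pos=5:; next count becomes 1; next at pos=6:; next count becomes 1; next count becomes -12; next final value 144
price_opt: total becomes 1; next ((not (((-(-4)) * (total * step)) <= (total * step))) and ((4 % (base - 0)) < (-total))) evaluates to true; next step becomes 0; next count becomes 1; next at pos=2:; next count becomes 1; next at pos=3:; next count becomes 1; next at pos=4:; next count becomes 1; next at pos=5:; next count becomes 1; next at pos=6:; next count becomes 1; next count becomes 0; next final value 0
verdict: not equivalent; witness: base=-3, step=1


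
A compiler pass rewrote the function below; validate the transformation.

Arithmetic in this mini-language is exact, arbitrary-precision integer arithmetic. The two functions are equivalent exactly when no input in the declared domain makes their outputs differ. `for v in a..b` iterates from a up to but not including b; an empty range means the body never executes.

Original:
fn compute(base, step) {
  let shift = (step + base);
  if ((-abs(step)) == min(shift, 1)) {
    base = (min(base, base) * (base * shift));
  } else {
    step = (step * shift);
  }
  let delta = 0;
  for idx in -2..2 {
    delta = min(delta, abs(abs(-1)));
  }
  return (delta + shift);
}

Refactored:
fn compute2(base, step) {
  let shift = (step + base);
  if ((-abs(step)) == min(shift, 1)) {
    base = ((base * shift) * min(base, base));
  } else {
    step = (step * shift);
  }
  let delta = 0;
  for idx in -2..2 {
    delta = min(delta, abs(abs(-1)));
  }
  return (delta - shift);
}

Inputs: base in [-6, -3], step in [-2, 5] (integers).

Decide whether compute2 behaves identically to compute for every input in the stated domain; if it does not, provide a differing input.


Not equivalent: base=-6, step=-2 separates them (-8 vs 8).
compute: shift becomes -8; next ((-abs(step)) == min(shift, 1)) evaluates to false; next step becomes 16; next delta becomes 0; next at idx=-2:; next delta becomes 0; next at idx=-1:; next delta becomes 0; next at idx=0:; next delta becomes 0; next at idx=1:; next delta becomes 0; next final value -8
compute2: shift becomes -8; next ((-abs(step)) == min(shift, 1)) evaluates to false; next step becomes 16; next delta becomes 0; next at idx=-2:; next delta becomes 0; next at idx=-1:; next delta becomes 0; next at idx=0:; next delta becomes 0; next at idx=1:; next delta becomes 0; next final value 8
verdict: not equivalent; witness: base=-6, step=-2


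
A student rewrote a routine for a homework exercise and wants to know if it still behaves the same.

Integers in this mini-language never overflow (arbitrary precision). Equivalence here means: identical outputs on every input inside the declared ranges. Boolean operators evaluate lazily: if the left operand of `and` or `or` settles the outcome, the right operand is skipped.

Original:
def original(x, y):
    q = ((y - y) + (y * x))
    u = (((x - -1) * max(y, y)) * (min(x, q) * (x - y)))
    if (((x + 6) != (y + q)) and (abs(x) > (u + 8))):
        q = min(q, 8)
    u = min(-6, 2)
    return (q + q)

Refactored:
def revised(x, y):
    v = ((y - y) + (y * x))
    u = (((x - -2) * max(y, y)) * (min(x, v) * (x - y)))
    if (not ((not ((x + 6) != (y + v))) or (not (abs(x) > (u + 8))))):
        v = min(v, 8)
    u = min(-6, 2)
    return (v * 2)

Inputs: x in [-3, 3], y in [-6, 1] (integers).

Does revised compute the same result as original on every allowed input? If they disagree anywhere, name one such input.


The rewrite breaks on x=-2, y=-6, where the results are 16 and 24.
original: q becomes 12; next u becomes -48; next (((x + 6) != (y + q)) and (abs(x) > (u + 8))) evaluates to true; next q becomes 8; next u becomes -6; next final value 16
revised: v becomes 12; next u becomes 0; next (not ((not ((x + 6) != (y + v))) or (not (abs(x) > (u + 8))))) evaluates to false; next u becomes -6; next final value 24
verdict: not equivalent; witness: x=-2, y=-6


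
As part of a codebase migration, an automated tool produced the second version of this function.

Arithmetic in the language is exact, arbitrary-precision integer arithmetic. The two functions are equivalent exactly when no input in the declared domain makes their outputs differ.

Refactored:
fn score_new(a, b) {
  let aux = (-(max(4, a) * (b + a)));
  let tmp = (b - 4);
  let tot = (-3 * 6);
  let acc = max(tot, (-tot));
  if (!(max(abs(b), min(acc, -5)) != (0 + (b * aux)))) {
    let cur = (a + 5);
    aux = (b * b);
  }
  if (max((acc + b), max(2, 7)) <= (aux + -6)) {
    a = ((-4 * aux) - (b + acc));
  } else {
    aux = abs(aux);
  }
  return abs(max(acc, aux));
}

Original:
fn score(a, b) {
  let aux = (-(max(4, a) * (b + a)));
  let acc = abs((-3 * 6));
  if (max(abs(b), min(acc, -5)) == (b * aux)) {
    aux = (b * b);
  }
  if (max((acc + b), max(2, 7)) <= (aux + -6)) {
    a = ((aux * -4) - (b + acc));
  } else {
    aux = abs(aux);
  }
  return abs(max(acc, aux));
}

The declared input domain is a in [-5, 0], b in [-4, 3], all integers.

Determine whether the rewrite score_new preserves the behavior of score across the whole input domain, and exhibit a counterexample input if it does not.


Equivalent — the differences include statement counts differ, plus boolean connective usage differs, plus arithmetic usage differs, plus local variable names differ, plus min/max/abs usage differs, plus constant usage differs, plus comparison usage differs, yet no declared input distinguishes the two.
Tracing a=-1, b=-2: score: aux=12, then acc=18, then (max(abs(b), min(acc, -5)) == (b * aux)) is false, then (max((acc + b), max(2, 7)) <= (aux + -6)) is false, then aux=12, then returns 18 | score_new: aux=12, then tmp=-6, then tot=-18, then acc=18, then (!(max(abs(b), min(acc, -5)) != (0 + (b * aux)))) is false, then (max((acc + b), max(2, 7)) <= (aux + -6)) is false, then aux=12, then returns 18 — matching result 18.
Sweeping the whole domain (48 inputs) finds no disagreement.
verdict: equivalent


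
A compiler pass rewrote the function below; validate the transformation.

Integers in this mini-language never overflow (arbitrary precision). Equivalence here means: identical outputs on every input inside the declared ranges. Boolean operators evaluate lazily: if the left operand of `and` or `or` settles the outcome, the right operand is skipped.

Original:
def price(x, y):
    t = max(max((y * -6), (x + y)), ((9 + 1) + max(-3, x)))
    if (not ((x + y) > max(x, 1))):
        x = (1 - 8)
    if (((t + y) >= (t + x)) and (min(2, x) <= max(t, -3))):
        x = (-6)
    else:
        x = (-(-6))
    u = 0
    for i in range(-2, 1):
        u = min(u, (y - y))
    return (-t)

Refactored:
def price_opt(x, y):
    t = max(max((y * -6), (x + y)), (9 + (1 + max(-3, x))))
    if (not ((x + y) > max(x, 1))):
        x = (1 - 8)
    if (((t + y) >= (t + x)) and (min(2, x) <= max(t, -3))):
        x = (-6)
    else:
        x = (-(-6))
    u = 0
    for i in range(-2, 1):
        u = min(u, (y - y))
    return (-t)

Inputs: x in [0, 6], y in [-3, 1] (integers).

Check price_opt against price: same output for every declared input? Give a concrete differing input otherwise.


Behavior is preserved: although same computation, different form, the outputs never diverge.
Tracing x=5, y=-1: price: t := 15 | (not ((x + y) > max(x, 1))): true | x := -7 | (((t + y) >= (t + x)) and (min(2, x) <= max(t, -3))): true | x := -6 | u := 0 | iter i=-2: | u := 0 | iter i=-1: | u := 0 | iter i=0: | u := 0 | result -15 | price_opt: t := 15 | (not ((x + y) > max(x, 1))): true | x := -7 | (((t + y) >= (t + x)) and (min(2, x) <= max(t, -3))): true | x := -6 | u := 0 | iter i=-2: | u := 0 | iter i=-1: | u := 0 | iter i=0: | u := 0 | result -15 — matching result -15.
Every one of the 35 inputs gives matching results.
verdict: equivalent


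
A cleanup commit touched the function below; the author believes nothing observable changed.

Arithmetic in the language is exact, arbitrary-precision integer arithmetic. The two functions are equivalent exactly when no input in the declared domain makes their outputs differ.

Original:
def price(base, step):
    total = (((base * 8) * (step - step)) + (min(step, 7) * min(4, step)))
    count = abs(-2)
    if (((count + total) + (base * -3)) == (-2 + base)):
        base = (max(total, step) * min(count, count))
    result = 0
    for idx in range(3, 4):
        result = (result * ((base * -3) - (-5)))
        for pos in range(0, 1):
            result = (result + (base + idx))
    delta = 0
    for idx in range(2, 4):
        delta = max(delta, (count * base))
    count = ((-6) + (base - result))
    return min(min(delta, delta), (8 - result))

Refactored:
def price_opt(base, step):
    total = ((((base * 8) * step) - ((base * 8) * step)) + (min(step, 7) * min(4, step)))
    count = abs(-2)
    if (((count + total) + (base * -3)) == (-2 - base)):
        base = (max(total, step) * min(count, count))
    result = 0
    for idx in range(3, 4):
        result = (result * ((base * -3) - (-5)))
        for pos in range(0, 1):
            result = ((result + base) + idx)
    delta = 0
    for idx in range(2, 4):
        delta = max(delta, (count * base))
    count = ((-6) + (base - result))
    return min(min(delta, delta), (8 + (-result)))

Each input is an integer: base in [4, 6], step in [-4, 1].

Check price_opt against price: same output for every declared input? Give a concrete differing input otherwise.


Consider the input base=4, step=-2.
price: total becomes 4; next count becomes 2; next (((count + total) + (base * -3)) == (-2 + base)) evaluates to false; next result becomes 0; next at idx=3:; next result becomes 0; next at pos=0:; next result becomes 7; next delta becomes 0; next at idx=2:; next delta becomes 8; next at idx=3:; next delta becomes 8; next count becomes -9; next final value 1
price_opt: total becomes 4; next count becomes 2; next (((count + total) + (base * -3)) == (-2 - base)) evaluates to true; next base becomes 8; next result becomes 0; next at idx=3:; next result becomes 0; next at pos=0:; next result becomes 11; next delta becomes 0; next at idx=2:; next delta becomes 16; next at idx=3:; next delta becomes 16; next count becomes -9; next final value -3
1 != -3, so the rewrite changes behavior.
verdict: not equivalent; witness: base=4, step=-2


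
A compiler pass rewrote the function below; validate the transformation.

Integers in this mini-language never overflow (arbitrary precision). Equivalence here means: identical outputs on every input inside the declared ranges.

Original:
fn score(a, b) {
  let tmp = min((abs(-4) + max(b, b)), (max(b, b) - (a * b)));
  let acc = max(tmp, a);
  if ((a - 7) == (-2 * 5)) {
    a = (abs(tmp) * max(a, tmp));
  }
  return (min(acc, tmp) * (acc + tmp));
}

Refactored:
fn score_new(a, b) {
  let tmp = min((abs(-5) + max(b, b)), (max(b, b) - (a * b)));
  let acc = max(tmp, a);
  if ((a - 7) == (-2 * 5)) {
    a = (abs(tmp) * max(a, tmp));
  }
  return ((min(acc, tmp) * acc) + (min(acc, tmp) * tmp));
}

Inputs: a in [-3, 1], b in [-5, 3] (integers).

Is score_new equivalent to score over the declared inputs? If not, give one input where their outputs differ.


These are not equivalent — on a=-3, b=2 the outputs split (72 vs 98).
score: tmp = 6; acc = 6; ((a - 7) == (-2 * 5)) -> true; a = 36; return 72
score_new: tmp = 7; acc = 7; ((a - 7) == (-2 * 5)) -> true; a = 49; return 98
verdict: not equivalent; witness: a=-3, b=2


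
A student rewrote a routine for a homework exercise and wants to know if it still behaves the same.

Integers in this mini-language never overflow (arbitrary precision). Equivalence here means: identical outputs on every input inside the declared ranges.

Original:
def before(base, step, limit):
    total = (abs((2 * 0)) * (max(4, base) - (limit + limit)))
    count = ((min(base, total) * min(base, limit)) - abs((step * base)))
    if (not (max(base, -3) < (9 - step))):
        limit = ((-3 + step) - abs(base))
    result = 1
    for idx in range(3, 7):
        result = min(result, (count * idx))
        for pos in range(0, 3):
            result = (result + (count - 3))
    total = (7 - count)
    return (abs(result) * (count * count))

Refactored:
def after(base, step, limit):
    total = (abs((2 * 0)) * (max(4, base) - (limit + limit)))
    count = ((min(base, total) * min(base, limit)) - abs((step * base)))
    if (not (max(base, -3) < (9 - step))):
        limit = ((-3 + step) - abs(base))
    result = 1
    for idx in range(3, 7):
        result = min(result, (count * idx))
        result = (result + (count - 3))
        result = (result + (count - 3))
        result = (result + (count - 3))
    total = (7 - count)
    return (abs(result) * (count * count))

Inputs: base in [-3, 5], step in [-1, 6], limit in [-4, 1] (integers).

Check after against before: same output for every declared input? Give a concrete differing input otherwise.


Comparing the listings, the differences include: statement counts differ; local variable names differ; loop structure differs; arithmetic usage differs; constant usage differs.
As a probe, take base=3, step=0, limit=-3: before runs total=0, then count=0, then (not (max(base, -3) < (9 - step))) is false, then result=1, then (idx=3), then result=0, then (pos=0), then result=-3, then (pos=1), then result=-6, then (pos=2), then result=-9, then (idx=4), then result=-9, then (pos=0), then result=-12, then (pos=1), then result=-15, then (pos=2), then result=-18, then (idx=5), then result=-18, then (pos=0), then result=-21, then (pos=1), then result=-24, then (pos=2), then result=-27, then (idx=6), then result=-27, then (pos=0), then result=-30, then (pos=1), then result=-33, then (pos=2), then result=-36, then total=7, then returns 0; after runs total=0, then count=0, then (not (max(base, -3) < (9 - step))) is false, then result=1, then (idx=3), then result=0, then result=-3, then result=-6, then result=-9, then (idx=4), then result=-9, then result=-12, then result=-15, then result=-18, then (idx=5), then result=-18, then result=-21, then result=-24, then result=-27, then (idx=6), then result=-27, then result=-30, then result=-33, then result=-36, then total=7, then returns 0; both end at 0.
Across all 432 domain points the two functions coincide.
verdict: equivalent


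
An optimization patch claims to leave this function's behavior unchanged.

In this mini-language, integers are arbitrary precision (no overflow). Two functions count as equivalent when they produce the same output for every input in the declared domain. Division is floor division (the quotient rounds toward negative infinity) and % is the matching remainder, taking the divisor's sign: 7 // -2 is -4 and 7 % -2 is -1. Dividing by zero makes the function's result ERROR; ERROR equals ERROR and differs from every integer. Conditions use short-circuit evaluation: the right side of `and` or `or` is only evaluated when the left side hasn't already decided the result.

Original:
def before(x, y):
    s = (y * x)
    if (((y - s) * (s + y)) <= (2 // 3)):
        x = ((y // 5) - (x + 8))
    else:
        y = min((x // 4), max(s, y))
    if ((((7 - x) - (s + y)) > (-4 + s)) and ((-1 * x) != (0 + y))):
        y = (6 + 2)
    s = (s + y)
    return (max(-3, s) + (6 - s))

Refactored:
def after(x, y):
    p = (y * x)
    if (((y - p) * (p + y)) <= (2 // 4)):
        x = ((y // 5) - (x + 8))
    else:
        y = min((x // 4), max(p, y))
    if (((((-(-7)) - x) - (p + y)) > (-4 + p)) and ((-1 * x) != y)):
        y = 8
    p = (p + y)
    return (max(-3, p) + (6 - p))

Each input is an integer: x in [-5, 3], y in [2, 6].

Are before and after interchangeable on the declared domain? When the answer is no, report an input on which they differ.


Although `3` became `4`, no input in the stated domain can expose it.
As a probe, take x=-2, y=2: before runs s = -4; (((y - s) * (s + y)) <= (2 // 3)) -> true; x = -6; ((((7 - x) - (s + y)) > (-4 + s)) and ((-1 * x) != (0 + y))) -> true; y = 8; s = 4; return 6; after runs p = -4; (((y - p) * (p + y)) <= (2 // 4)) -> true; x = -6; (((((-(-7)) - x) - (p + y)) > (-4 + p)) and ((-1 * x) != y)) -> true; y = 8; p = 4; return 6; both end at 6.
Sweeping the whole domain (45 inputs) finds no disagreement.
verdict: equivalent


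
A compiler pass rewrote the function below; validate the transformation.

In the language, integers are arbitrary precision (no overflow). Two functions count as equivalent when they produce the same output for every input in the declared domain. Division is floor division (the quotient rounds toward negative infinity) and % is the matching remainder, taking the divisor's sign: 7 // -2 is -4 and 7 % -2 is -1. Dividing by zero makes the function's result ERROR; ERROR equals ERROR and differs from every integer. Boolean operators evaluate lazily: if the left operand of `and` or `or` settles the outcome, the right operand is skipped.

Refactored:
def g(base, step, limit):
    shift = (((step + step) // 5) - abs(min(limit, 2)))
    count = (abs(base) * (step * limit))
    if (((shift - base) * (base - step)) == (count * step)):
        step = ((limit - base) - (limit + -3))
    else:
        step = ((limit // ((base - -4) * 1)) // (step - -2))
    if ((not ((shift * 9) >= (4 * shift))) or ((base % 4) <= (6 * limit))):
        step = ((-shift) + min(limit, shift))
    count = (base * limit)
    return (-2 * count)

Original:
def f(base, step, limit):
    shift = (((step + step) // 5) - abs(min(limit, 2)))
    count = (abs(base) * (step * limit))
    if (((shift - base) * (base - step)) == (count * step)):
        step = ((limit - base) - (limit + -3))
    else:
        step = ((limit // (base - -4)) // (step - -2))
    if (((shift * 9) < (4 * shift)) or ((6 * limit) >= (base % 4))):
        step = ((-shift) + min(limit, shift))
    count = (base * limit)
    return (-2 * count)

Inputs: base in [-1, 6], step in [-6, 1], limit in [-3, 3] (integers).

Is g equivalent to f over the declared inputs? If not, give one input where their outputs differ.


The two versions differ — the changes include comparison usage differs, and arithmetic usage differs, and boolean connective usage differs, and constant usage differs.
Tracing base=6, step=-1, limit=-2: f: shift=-3, then count=12, then (((shift - base) * (base - step)) == (count * step)) is false, then step=-1, then (((shift * 9) < (4 * shift)) or ((6 * limit) >= (base % 4))) is true, then step=0, then count=-12, then returns 24 | g: shift=-3, then count=12, then (((shift - base) * (base - step)) == (count * step)) is false, then step=-1, then ((not ((shift * 9) >= (4 * shift))) or ((base % 4) <= (6 * limit))) is true, then step=0, then count=-12, then returns 24 — matching result 24.
An exhaustive pass over the 448 declared inputs shows identical outputs.
verdict: equivalent


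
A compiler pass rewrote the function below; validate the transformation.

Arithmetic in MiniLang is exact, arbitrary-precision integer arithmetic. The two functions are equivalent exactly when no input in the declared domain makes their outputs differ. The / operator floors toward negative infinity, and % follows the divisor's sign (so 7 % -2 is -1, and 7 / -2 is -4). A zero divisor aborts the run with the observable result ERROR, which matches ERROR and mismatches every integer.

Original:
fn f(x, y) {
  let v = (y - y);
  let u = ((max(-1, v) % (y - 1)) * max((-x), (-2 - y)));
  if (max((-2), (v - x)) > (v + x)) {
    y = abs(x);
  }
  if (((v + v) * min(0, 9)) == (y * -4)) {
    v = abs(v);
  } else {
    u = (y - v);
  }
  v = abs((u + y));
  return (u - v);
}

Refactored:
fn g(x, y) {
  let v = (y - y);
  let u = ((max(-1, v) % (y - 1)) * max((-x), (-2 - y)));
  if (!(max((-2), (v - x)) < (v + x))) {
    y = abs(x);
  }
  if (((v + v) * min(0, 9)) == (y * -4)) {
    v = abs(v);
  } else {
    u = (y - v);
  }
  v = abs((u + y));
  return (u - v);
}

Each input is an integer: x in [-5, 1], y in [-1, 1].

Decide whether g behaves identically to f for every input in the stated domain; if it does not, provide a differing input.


Consider the input x=0, y=-1.
f: v := 0 | u := 0 | (max((-2), (v - x)) > (v + x)): false | (((v + v) * min(0, 9)) == (y * -4)): false | u := -1 | v := 2 | result -3
g: v := 0 | u := 0 | (!(max((-2), (v - x)) < (v + x))): true | y := 0 | (((v + v) * min(0, 9)) == (y * -4)): true | v := 0 | v := 0 | result 0
-3 != 0, so the rewrite changes behavior.
verdict: not equivalent; witness: x=0, y=-1


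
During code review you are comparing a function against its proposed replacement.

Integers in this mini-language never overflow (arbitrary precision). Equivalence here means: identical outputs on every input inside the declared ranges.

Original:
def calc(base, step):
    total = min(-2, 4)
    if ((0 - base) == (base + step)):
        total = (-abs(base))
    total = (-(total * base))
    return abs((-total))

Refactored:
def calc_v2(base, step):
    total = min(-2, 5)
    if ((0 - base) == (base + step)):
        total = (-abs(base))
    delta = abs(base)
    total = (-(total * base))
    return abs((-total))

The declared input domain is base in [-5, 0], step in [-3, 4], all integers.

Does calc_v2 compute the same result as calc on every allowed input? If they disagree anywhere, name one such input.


Equivalent. The suspicious edit (`4` became `5`) never changes the result for any input inside the declared domain.
Every one of the 48 inputs gives matching results.
One worked example (base=-2, step=0) — calc: total = -2; ((0 - base) == (base + step)) -> false; total = -4; return 4; calc_v2: total = -2; ((0 - base) == (base + step)) -> false; delta = 2; total = -4; return 4; agreement on 4.
verdict: equivalent


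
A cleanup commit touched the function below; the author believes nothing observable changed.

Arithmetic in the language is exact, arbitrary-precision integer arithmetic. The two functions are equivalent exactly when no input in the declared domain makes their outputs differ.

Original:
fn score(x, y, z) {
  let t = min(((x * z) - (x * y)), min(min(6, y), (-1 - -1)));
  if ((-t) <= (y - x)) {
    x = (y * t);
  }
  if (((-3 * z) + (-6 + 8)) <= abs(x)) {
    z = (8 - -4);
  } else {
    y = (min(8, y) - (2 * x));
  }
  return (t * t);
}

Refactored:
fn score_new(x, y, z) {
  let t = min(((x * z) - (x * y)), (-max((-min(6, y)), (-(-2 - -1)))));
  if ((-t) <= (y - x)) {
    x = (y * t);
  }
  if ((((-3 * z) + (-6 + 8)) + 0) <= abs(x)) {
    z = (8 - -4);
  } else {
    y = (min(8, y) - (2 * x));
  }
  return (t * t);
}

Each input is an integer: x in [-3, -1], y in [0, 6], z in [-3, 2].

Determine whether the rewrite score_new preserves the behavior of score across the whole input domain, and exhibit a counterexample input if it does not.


The rewrite breaks on x=-3, y=0, z=-3, where the results are 0 and 1.
score: t = 0; ((-t) <= (y - x)) -> true; x = 0; (((-3 * z) + (-6 + 8)) <= abs(x)) -> false; y = 0; return 0
score_new: t = -1; ((-t) <= (y - x)) -> true; x = 0; ((((-3 * z) + (-6 + 8)) + 0) <= abs(x)) -> false; y = 0; return 1
verdict: not equivalent; witness: x=-3, y=0, z=-3
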